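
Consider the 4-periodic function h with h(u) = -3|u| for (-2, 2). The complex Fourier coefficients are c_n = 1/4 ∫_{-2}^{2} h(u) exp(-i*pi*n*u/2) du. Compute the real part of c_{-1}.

12/pi**2

Since h is real-valued, Re(c_{-1}) = 1/4 ∫_{-2}^{2} h(u) cos(-pi*u/2) du = a_{1}/2.
h is even and cos(-pi*u/2) is even, so the integrand is even: ∫_{-2}^{2} h(u) cos(-pi*u/2) du = 2∫_0^{2} h(u) cos(-pi*u/2) du.
Integrating by parts (boundary term plus one more integral), an antiderivative of (-3*u) cos(-pi*u/2) is -6*u*sin(pi*u/2)/pi - 12*cos(pi*u/2)/pi**2; evaluating from 0 to 2: ∫_{0}^{2} (-3*u) cos(-pi*u/2) du = (12/pi**2) - (-12/pi**2) = 24/pi**2.
So ∫_{-2}^{2} h(u) cos(-pi*u/2) du = 48/pi**2.
Hence Re(c_{-1}) = (1/4)·(48/pi**2) = 12/pi**2.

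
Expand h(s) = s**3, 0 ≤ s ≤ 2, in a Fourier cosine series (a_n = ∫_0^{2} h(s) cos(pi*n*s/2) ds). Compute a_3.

16*(4 - 9*pi**2)/(27*pi**4)

a_3 = ∫_0^{2} (s**3) cos(3*pi*s/2) ds.
Integrating by parts three times (tabular method), an antiderivative of (s**3) cos(3*pi*s/2) is 2*s**3*sin(3*pi*s/2)/(3*pi) + 4*s**2*cos(3*pi*s/2)/(3*pi**2) - 16*s*sin(3*pi*s/2)/(9*pi**3) - 32*cos(3*pi*s/2)/(27*pi**4); evaluating from 0 to 2: ∫_{0}^{2} (s**3) cos(3*pi*s/2) ds = (16*(2 - 9*pi**2)/(27*pi**4)) - (-32/(27*pi**4)) = 16*(4 - 9*pi**2)/(27*pi**4).
Hence a_3 = 16*(4 - 9*pi**2)/(27*pi**4).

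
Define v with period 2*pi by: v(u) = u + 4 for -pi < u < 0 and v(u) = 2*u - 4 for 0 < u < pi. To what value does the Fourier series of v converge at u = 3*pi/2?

u = 3*pi/2 differs from u = -pi/2 by 1 full period(s), and the series is 2*pi-periodic.
v is continuous at u = -pi/2 with value 4 - pi/2, so the series converges to 4 - pi/2 there.

4 - pi/2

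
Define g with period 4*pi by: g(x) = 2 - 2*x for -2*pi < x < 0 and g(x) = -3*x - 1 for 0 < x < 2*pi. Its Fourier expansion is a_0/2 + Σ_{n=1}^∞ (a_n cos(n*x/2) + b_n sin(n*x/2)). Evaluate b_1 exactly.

-10 - 6/pi

b_1 = (1/(2*pi)) ∫_{-2*pi}^{2*pi} g(x) sin(x/2) dx.
Split the integral at the breakpoints.
Integrating by parts (boundary term plus one more integral), an antiderivative of (2 - 2*x) sin(x/2) is 4*x*cos(x/2) - 8*sin(x/2) - 4*cos(x/2); evaluating from -2*pi to 0: ∫_{-2*pi}^{0} (2 - 2*x) sin(x/2) dx = (-4) - (4 + 8*pi) = -8*pi - 8.
Integrating by parts (boundary term plus one more integral), an antiderivative of (-3*x - 1) sin(x/2) is 6*x*cos(x/2) - 12*sin(x/2) + 2*cos(x/2); evaluating from 0 to 2*pi: ∫_{0}^{2*pi} (-3*x - 1) sin(x/2) dx = (-12*pi - 2) - (2) = -12*pi - 4.
Summing the pieces and multiplying by (1/(2*pi)) gives b_1 = -10 - 6/pi.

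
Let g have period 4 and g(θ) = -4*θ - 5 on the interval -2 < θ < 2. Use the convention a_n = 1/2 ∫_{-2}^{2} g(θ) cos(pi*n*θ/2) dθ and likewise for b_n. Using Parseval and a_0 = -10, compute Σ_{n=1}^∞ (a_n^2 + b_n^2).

128/3

Parseval: a_0^2/2 + Σ_{n≥1} (a_n^2+b_n^2) = 1/2 ∫_{-2}^{2} g(θ)^2 dθ = 278/3.
Subtract a_0^2/2 = 50: Σ (a_n^2+b_n^2) = 128/3.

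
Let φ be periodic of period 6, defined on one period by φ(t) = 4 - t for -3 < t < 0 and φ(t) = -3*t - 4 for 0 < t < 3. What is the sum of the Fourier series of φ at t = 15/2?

t = 15/2 differs from t = 3/2 by 1 full period(s), and the series is 6-periodic.
φ is continuous at t = 3/2 with value -17/2, so the series converges to -17/2 there.

-17/2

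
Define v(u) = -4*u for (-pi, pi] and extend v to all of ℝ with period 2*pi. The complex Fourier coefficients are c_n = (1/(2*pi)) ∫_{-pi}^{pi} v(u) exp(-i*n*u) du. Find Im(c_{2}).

Since v is real-valued, Im(c_{2}) = -(1/(2*pi)) ∫_{-pi}^{pi} v(u) sin(2*u) du = -b_{2}/2.
v is odd and sin(2*u) is odd, so the integrand is even: ∫_{-pi}^{pi} v(u) sin(2*u) du = 2∫_0^{pi} v(u) sin(2*u) du.
Integrating by parts (boundary term plus one more integral), an antiderivative of (-4*u) sin(2*u) is 2*u*cos(2*u) - sin(2*u); evaluating from 0 to pi: ∫_{0}^{pi} (-4*u) sin(2*u) du = (2*pi) - (0) = 2*pi.
So ∫_{-pi}^{pi} v(u) sin(2*u) du = 4*pi.
Hence Im(c_{2}) = (-1/(2*pi))·(4*pi) = -2.

-2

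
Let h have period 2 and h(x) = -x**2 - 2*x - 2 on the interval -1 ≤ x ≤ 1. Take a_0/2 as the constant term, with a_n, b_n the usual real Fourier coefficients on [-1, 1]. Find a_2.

-1/pi**2

a_2 = ∫_{-1}^{1} h(x) cos(2*pi*x) dx.
Integrating by parts twice (tabular method), an antiderivative of (-x**2 - 2*x - 2) cos(2*pi*x) is -x**2*sin(2*pi*x)/(2*pi) - x*sin(2*pi*x)/pi - x*cos(2*pi*x)/(2*pi**2) - sin(2*pi*x)/pi + sin(2*pi*x)/(4*pi**3) - cos(2*pi*x)/(2*pi**2); evaluating from -1 to 1: ∫_{-1}^{1} (-x**2 - 2*x - 2) cos(2*pi*x) dx = (-1/pi**2) - (0) = -1/pi**2.
Hence a_2 = -1/pi**2.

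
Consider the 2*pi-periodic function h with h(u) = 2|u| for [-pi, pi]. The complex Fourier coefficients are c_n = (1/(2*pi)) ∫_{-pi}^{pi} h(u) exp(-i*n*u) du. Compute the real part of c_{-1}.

Since h is real-valued, Re(c_{-1}) = (1/(2*pi)) ∫_{-pi}^{pi} h(u) cos(-u) du = a_{1}/2.
h is even and cos(-u) is even, so the integrand is even: ∫_{-pi}^{pi} h(u) cos(-u) du = 2∫_0^{pi} h(u) cos(-u) du.
Integrating by parts (boundary term plus one more integral), an antiderivative of (2*u) cos(-u) is 2*u*sin(u) + 2*cos(u); evaluating from 0 to pi: ∫_{0}^{pi} (2*u) cos(-u) du = (-2) - (2) = -4.
So ∫_{-pi}^{pi} h(u) cos(-u) du = -8.
Hence Re(c_{-1}) = (1/(2*pi))·(-8) = -4/pi.

-4/pi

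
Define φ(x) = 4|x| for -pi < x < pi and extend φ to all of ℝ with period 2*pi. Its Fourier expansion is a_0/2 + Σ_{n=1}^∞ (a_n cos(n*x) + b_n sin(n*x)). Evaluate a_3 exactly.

a_3 = 1/pi ∫_{-pi}^{pi} φ(x) cos(3*x) dx.
φ is even and cos(3*x) is even, so the integrand is even and a_3 = 2/pi ∫_0^{pi} φ(x) cos(3*x) dx.
Integrating by parts (boundary term plus one more integral), an antiderivative of (4*x) cos(3*x) is 4*x*sin(3*x)/3 + 4*cos(3*x)/9; evaluating from 0 to pi: ∫_{0}^{pi} (4*x) cos(3*x) dx = (-4/9) - (4/9) = -8/9.
Hence a_3 = (2/pi)·(-8/9) = -16/(9*pi).

-16/(9*pi)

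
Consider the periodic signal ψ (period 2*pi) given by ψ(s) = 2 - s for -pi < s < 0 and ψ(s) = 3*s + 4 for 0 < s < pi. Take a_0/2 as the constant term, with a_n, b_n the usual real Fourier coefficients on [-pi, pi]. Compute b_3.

b_3 = 1/pi ∫_{-pi}^{pi} ψ(s) sin(3*s) ds.
Split the integral at the breakpoints.
Integrating by parts (boundary term plus one more integral), an antiderivative of (2 - s) sin(3*s) is s*cos(3*s)/3 - sin(3*s)/9 - 2*cos(3*s)/3; evaluating from -pi to 0: ∫_{-pi}^{0} (2 - s) sin(3*s) ds = (-2/3) - (2/3 + pi/3) = -4/3 - pi/3.
Integrating by parts (boundary term plus one more integral), an antiderivative of (3*s + 4) sin(3*s) is -s*cos(3*s) + sin(3*s)/3 - 4*cos(3*s)/3; evaluating from 0 to pi: ∫_{0}^{pi} (3*s + 4) sin(3*s) ds = (4/3 + pi) - (-4/3) = 8/3 + pi.
Summing the pieces and multiplying by (1/pi) gives b_3 = 2*(2 + pi)/(3*pi).

2*(2 + pi)/(3*pi)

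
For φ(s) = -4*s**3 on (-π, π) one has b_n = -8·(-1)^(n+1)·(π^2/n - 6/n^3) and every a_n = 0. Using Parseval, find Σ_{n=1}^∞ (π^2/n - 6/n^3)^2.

Parseval: Σ b_n^2 = (1/π) ∫_{-π}^{π} φ(s)^2 ds = 32*pi**6/7.
b_n^2 = 64·(π^2/n - 6/n^3)^2, so the sum equals (32*pi**6/7)/64 = pi**6/14.

pi**6/14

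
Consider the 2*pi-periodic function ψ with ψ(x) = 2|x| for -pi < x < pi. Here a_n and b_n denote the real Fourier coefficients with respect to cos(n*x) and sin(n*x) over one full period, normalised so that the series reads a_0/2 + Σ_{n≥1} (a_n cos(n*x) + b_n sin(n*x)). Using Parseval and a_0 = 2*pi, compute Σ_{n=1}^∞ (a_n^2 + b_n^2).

2*pi**2/3

Parseval: a_0^2/2 + Σ_{n≥1} (a_n^2+b_n^2) = 1/pi ∫_{-pi}^{pi} ψ(x)^2 dx = 8*pi**2/3.
Subtract a_0^2/2 = 2*pi**2: Σ (a_n^2+b_n^2) = 2*pi**2/3.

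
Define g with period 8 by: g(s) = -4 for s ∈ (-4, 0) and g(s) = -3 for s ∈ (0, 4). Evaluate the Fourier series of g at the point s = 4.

-7/2

At s = 4 the one-sided limits are g(4^-) = -3 and g(4^+) = -4.
By Dirichlet's theorem the series converges to their average, [(-3) + (-4)]/2 = -7/2.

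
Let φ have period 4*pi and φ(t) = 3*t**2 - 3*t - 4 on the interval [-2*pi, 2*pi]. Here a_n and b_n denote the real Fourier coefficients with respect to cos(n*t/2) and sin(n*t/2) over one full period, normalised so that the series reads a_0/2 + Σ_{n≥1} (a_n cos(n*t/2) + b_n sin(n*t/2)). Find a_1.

a_1 = (1/(2*pi)) ∫_{-2*pi}^{2*pi} φ(t) cos(t/2) dt.
Integrating by parts twice (tabular method), an antiderivative of (3*t**2 - 3*t - 4) cos(t/2) is 6*t**2*sin(t/2) - 6*t*sin(t/2) + 24*t*cos(t/2) - 56*sin(t/2) - 12*cos(t/2); evaluating from -2*pi to 2*pi: ∫_{-2*pi}^{2*pi} (3*t**2 - 3*t - 4) cos(t/2) dt = (12 - 48*pi) - (12 + 48*pi) = -96*pi.
Hence a_1 = (1/(2*pi))·(-96*pi) = -48.

-48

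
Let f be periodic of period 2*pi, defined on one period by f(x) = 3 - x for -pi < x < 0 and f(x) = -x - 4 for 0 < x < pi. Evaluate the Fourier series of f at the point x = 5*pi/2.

x = 5*pi/2 differs from x = pi/2 by 1 full period(s), and the series is 2*pi-periodic.
f is continuous at x = pi/2 with value -4 - pi/2, so the series converges to -4 - pi/2 there.

-4 - pi/2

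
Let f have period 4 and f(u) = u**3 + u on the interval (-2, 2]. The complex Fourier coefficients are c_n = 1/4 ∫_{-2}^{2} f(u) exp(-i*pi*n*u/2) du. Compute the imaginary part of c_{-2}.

-5/pi + 6/pi**3

Since f is real-valued, Im(c_{-2}) = -1/4 ∫_{-2}^{2} f(u) sin(-pi*u) du = b_{2}/2.
f is odd and sin(-pi*u) is odd, so the integrand is even: ∫_{-2}^{2} f(u) sin(-pi*u) du = 2∫_0^{2} f(u) sin(-pi*u) du.
Integrating by parts three times (tabular method), an antiderivative of (u**3 + u) sin(-pi*u) is u**3*cos(pi*u)/pi - 3*u**2*sin(pi*u)/pi**2 - 6*u*cos(pi*u)/pi**3 + u*cos(pi*u)/pi - sin(pi*u)/pi**2 + 6*sin(pi*u)/pi**4; evaluating from 0 to 2: ∫_{0}^{2} (u**3 + u) sin(-pi*u) du = (-12/pi**3 + 10/pi) - (0) = -12/pi**3 + 10/pi.
So ∫_{-2}^{2} f(u) sin(-pi*u) du = -24/pi**3 + 20/pi.
Hence Im(c_{-2}) = (-1/4)·(-24/pi**3 + 20/pi) = -5/pi + 6/pi**3.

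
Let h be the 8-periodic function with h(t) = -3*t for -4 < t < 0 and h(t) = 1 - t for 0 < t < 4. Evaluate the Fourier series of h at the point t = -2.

h is continuous at t = -2 with value 6, so the series converges to 6 there.

6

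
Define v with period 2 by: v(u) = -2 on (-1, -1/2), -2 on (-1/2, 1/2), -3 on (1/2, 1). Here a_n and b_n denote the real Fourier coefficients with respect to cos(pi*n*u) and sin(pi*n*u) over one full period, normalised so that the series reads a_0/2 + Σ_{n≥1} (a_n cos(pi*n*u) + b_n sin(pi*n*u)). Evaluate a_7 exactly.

-1/(7*pi)

a_7 = ∫_{-1}^{1} v(u) cos(7*pi*u) du.
Split the integral at the breakpoints.
Directly, an antiderivative of (-2) cos(7*pi*u) is -2*sin(7*pi*u)/(7*pi); evaluating from -1 to -1/2: ∫_{-1}^{-1/2} (-2) cos(7*pi*u) du = (-2/(7*pi)) - (0) = -2/(7*pi).
Directly, an antiderivative of (-2) cos(7*pi*u) is -2*sin(7*pi*u)/(7*pi); evaluating from -1/2 to 1/2: ∫_{-1/2}^{1/2} (-2) cos(7*pi*u) du = (2/(7*pi)) - (-2/(7*pi)) = 4/(7*pi).
Directly, an antiderivative of (-3) cos(7*pi*u) is -3*sin(7*pi*u)/(7*pi); evaluating from 1/2 to 1: ∫_{1/2}^{1} (-3) cos(7*pi*u) du = (0) - (3/(7*pi)) = -3/(7*pi).
Summing the pieces gives a_7 = -1/(7*pi).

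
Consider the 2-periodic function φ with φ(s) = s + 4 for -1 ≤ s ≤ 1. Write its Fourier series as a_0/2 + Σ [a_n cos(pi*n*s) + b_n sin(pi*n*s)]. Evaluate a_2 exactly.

0

a_2 = ∫_{-1}^{1} φ(s) cos(2*pi*s) ds.
Integrating by parts (boundary term plus one more integral), an antiderivative of (s + 4) cos(2*pi*s) is s*sin(2*pi*s)/(2*pi) + 2*sin(2*pi*s)/pi + cos(2*pi*s)/(4*pi**2); evaluating from -1 to 1: ∫_{-1}^{1} (s + 4) cos(2*pi*s) ds = (1/(4*pi**2)) - (1/(4*pi**2)) = 0.
Hence a_2 = 0.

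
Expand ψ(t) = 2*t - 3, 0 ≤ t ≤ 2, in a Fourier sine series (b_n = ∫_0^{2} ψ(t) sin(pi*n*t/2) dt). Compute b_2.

-4/pi

b_2 = ∫_0^{2} (2*t - 3) sin(pi*t) dt.
Integrating by parts (boundary term plus one more integral), an antiderivative of (2*t - 3) sin(pi*t) is -2*t*cos(pi*t)/pi + 2*sin(pi*t)/pi**2 + 3*cos(pi*t)/pi; evaluating from 0 to 2: ∫_{0}^{2} (2*t - 3) sin(pi*t) dt = (-1/pi) - (3/pi) = -4/pi.
Hence b_2 = -4/pi.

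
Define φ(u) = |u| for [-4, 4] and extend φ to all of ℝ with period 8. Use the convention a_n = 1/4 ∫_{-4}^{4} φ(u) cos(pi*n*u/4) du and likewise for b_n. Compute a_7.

a_7 = 1/4 ∫_{-4}^{4} φ(u) cos(7*pi*u/4) du.
φ is even and cos(7*pi*u/4) is even, so the integrand is even and a_7 = 1/2 ∫_0^{4} φ(u) cos(7*pi*u/4) du.
Integrating by parts (boundary term plus one more integral), an antiderivative of (u) cos(7*pi*u/4) is 4*u*sin(7*pi*u/4)/(7*pi) + 16*cos(7*pi*u/4)/(49*pi**2); evaluating from 0 to 4: ∫_{0}^{4} (u) cos(7*pi*u/4) du = (-16/(49*pi**2)) - (16/(49*pi**2)) = -32/(49*pi**2).
Hence a_7 = (1/2)·(-32/(49*pi**2)) = -16/(49*pi**2).

-16/(49*pi**2)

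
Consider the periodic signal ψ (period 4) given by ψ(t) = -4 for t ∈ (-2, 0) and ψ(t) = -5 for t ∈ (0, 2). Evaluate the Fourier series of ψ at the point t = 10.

-9/2

t = 10 differs from t = 2 by 2 full period(s), and the series is 4-periodic.
At t = 2 the one-sided limits are ψ(2^-) = -5 and ψ(2^+) = -4.
By Dirichlet's theorem the series converges to their average, [(-5) + (-4)]/2 = -9/2.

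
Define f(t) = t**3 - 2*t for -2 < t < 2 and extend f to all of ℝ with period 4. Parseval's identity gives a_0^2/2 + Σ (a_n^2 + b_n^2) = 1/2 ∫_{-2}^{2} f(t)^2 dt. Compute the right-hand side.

352/105

1/2 ∫_{-2}^{2} f(t)^2 dt = 1/2 · (704/105) = 352/105.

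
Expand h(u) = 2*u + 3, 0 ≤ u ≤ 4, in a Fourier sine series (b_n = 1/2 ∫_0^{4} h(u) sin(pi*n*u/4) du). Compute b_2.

b_2 = 1/2 ∫_0^{4} (2*u + 3) sin(pi*u/2) du.
Integrating by parts (boundary term plus one more integral), an antiderivative of (2*u + 3) sin(pi*u/2) is -4*u*cos(pi*u/2)/pi + 8*sin(pi*u/2)/pi**2 - 6*cos(pi*u/2)/pi; evaluating from 0 to 4: ∫_{0}^{4} (2*u + 3) sin(pi*u/2) du = (-22/pi) - (-6/pi) = -16/pi.
Hence b_2 = (1/2)·(-16/pi) = -8/pi.

-8/pi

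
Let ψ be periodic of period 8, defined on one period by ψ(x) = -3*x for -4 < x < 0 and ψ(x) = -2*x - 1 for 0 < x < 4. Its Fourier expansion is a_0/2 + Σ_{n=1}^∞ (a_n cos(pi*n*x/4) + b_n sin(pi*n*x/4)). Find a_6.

0

a_6 = 1/4 ∫_{-4}^{4} ψ(x) cos(3*pi*x/2) dx.
Split the integral at the breakpoints.
Integrating by parts (boundary term plus one more integral), an antiderivative of (-3*x) cos(3*pi*x/2) is -2*x*sin(3*pi*x/2)/pi - 4*cos(3*pi*x/2)/(3*pi**2); evaluating from -4 to 0: ∫_{-4}^{0} (-3*x) cos(3*pi*x/2) dx = (-4/(3*pi**2)) - (-4/(3*pi**2)) = 0.
Integrating by parts (boundary term plus one more integral), an antiderivative of (-2*x - 1) cos(3*pi*x/2) is -4*x*sin(3*pi*x/2)/(3*pi) - 2*sin(3*pi*x/2)/(3*pi) - 8*cos(3*pi*x/2)/(9*pi**2); evaluating from 0 to 4: ∫_{0}^{4} (-2*x - 1) cos(3*pi*x/2) dx = (-8/(9*pi**2)) - (-8/(9*pi**2)) = 0.
Summing the pieces and multiplying by (1/4) gives a_6 = 0.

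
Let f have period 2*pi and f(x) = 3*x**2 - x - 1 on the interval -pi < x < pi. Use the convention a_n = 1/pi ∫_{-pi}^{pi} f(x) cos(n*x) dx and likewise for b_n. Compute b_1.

-2

b_1 = 1/pi ∫_{-pi}^{pi} f(x) sin(x) dx.
Integrating by parts twice (tabular method), an antiderivative of (3*x**2 - x - 1) sin(x) is -3*x**2*cos(x) + 6*x*sin(x) + x*cos(x) - sin(x) + 7*cos(x); evaluating from -pi to pi: ∫_{-pi}^{pi} (3*x**2 - x - 1) sin(x) dx = (-7 - pi + 3*pi**2) - (-7 + pi + 3*pi**2) = -2*pi.
Hence b_1 = (1/pi)·(-2*pi) = -2.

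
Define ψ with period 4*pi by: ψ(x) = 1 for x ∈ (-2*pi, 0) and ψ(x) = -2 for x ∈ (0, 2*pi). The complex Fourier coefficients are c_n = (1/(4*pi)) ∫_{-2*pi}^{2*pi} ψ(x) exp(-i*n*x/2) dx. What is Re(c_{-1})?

Since ψ is real-valued, Re(c_{-1}) = (1/(4*pi)) ∫_{-2*pi}^{2*pi} ψ(x) cos(-x/2) dx = a_{1}/2.
Split the integral at the breakpoints.
Directly, an antiderivative of (1) cos(-x/2) is 2*sin(x/2); evaluating from -2*pi to 0: ∫_{-2*pi}^{0} (1) cos(-x/2) dx = (0) - (0) = 0.
Directly, an antiderivative of (-2) cos(-x/2) is -4*sin(x/2); evaluating from 0 to 2*pi: ∫_{0}^{2*pi} (-2) cos(-x/2) dx = (0) - (0) = 0.
So ∫_{-2*pi}^{2*pi} ψ(x) cos(-x/2) dx = 0.
Hence Re(c_{-1}) = (1/(4*pi))·(0) = 0.

0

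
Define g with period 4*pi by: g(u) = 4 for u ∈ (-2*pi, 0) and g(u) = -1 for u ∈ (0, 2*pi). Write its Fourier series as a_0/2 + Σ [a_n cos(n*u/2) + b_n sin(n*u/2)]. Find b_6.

b_6 = (1/(2*pi)) ∫_{-2*pi}^{2*pi} g(u) sin(3*u) du.
Split the integral at the breakpoints.
Directly, an antiderivative of (4) sin(3*u) is -4*cos(3*u)/3; evaluating from -2*pi to 0: ∫_{-2*pi}^{0} (4) sin(3*u) du = (-4/3) - (-4/3) = 0.
Directly, an antiderivative of (-1) sin(3*u) is cos(3*u)/3; evaluating from 0 to 2*pi: ∫_{0}^{2*pi} (-1) sin(3*u) du = (1/3) - (1/3) = 0.
Summing the pieces and multiplying by (1/(2*pi)) gives b_6 = 0.

0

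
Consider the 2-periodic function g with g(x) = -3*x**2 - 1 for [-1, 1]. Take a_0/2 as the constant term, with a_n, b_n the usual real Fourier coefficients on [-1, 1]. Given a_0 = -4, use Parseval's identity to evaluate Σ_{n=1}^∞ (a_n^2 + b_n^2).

8/5

Parseval: a_0^2/2 + Σ_{n≥1} (a_n^2+b_n^2) = ∫_{-1}^{1} g(x)^2 dx = 48/5.
Subtract a_0^2/2 = 8: Σ (a_n^2+b_n^2) = 8/5.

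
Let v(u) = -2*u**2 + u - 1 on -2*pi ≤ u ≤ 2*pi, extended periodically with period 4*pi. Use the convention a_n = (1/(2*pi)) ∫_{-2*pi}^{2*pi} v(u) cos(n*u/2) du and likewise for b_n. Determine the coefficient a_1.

32

a_1 = (1/(2*pi)) ∫_{-2*pi}^{2*pi} v(u) cos(u/2) du.
Integrating by parts twice (tabular method), an antiderivative of (-2*u**2 + u - 1) cos(u/2) is -4*u**2*sin(u/2) + 2*u*sin(u/2) - 16*u*cos(u/2) + 30*sin(u/2) + 4*cos(u/2); evaluating from -2*pi to 2*pi: ∫_{-2*pi}^{2*pi} (-2*u**2 + u - 1) cos(u/2) du = (-4 + 32*pi) - (-32*pi - 4) = 64*pi.
Hence a_1 = (1/(2*pi))·(64*pi) = 32.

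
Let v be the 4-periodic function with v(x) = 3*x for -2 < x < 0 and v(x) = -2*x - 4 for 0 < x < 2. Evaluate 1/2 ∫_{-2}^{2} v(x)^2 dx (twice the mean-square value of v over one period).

148/3

1/2 ∫_{-2}^{2} v(x)^2 dx = 1/2 · (296/3) = 148/3.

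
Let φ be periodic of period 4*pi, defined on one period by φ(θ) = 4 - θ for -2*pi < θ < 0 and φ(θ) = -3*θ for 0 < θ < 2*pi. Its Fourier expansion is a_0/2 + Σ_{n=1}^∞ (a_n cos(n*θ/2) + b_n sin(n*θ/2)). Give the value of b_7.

8*(-pi - 1)/(7*pi)

b_7 = (1/(2*pi)) ∫_{-2*pi}^{2*pi} φ(θ) sin(7*θ/2) dθ.
Split the integral at the breakpoints.
Integrating by parts (boundary term plus one more integral), an antiderivative of (4 - θ) sin(7*θ/2) is 2*θ*cos(7*θ/2)/7 - 4*sin(7*θ/2)/49 - 8*cos(7*θ/2)/7; evaluating from -2*pi to 0: ∫_{-2*pi}^{0} (4 - θ) sin(7*θ/2) dθ = (-8/7) - (8/7 + 4*pi/7) = -16/7 - 4*pi/7.
Integrating by parts (boundary term plus one more integral), an antiderivative of (-3*θ) sin(7*θ/2) is 6*θ*cos(7*θ/2)/7 - 12*sin(7*θ/2)/49; evaluating from 0 to 2*pi: ∫_{0}^{2*pi} (-3*θ) sin(7*θ/2) dθ = (-12*pi/7) - (0) = -12*pi/7.
Summing the pieces and multiplying by (1/(2*pi)) gives b_7 = 8*(-pi - 1)/(7*pi).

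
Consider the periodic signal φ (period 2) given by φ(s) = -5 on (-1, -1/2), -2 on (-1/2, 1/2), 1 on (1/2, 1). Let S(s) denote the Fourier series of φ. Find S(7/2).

s = 7/2 differs from s = -1/2 by 2 full period(s), and the series is 2-periodic.
At s = -1/2 the one-sided limits are φ(-1/2^-) = -5 and φ(-1/2^+) = -2.
By Dirichlet's theorem the series converges to their average, [(-5) + (-2)]/2 = -7/2.

-7/2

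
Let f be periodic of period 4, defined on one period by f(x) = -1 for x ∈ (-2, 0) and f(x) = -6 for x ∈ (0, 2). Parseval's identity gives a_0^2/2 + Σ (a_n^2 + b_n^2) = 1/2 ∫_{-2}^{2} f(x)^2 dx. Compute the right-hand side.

37

1/2 ∫_{-2}^{2} f(x)^2 dx = 1/2 · (74) = 37.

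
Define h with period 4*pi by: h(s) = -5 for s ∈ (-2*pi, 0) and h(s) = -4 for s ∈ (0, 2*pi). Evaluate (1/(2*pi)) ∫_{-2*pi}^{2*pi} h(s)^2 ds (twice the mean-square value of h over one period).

(1/(2*pi)) ∫_{-2*pi}^{2*pi} h(s)^2 ds = (1/(2*pi)) · (82*pi) = 41.

41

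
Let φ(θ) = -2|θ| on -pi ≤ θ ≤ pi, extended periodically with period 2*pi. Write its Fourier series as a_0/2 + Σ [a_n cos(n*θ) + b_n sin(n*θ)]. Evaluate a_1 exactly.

a_1 = 1/pi ∫_{-pi}^{pi} φ(θ) cos(θ) dθ.
φ is even and cos(θ) is even, so the integrand is even and a_1 = 2/pi ∫_0^{pi} φ(θ) cos(θ) dθ.
Integrating by parts (boundary term plus one more integral), an antiderivative of (-2*θ) cos(θ) is -2*θ*sin(θ) - 2*cos(θ); evaluating from 0 to pi: ∫_{0}^{pi} (-2*θ) cos(θ) dθ = (2) - (-2) = 4.
Hence a_1 = (2/pi)·(4) = 8/pi.

8/pi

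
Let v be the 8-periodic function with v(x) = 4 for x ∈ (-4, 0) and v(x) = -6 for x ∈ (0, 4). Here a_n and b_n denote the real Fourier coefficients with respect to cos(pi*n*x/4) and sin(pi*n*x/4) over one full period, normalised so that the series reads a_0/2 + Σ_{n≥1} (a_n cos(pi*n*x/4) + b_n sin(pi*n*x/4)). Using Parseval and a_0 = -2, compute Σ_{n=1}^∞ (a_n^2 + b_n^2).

Parseval: a_0^2/2 + Σ_{n≥1} (a_n^2+b_n^2) = 1/4 ∫_{-4}^{4} v(x)^2 dx = 52.
Subtract a_0^2/2 = 2: Σ (a_n^2+b_n^2) = 50.

50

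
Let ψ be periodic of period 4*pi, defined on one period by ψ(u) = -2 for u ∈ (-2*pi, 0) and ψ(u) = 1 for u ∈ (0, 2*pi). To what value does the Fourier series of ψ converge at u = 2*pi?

-1/2

At u = 2*pi the one-sided limits are ψ(2*pi^-) = 1 and ψ(2*pi^+) = -2.
By Dirichlet's theorem the series converges to their average, [(1) + (-2)]/2 = -1/2.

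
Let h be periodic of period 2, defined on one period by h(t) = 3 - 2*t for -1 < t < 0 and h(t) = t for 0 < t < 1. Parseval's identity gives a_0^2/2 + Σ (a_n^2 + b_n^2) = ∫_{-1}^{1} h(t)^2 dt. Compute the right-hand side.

50/3

∫_{-1}^{1} h(t)^2 dt = 50/3.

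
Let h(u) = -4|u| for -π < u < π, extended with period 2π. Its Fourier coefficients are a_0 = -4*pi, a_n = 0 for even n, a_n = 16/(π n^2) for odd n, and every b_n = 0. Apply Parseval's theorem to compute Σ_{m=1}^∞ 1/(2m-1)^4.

Parseval: a_0^2/2 + Σ a_n^2 = (1/π) ∫_{-π}^{π} h(u)^2 du = 32*pi**2/3.
Subtract a_0^2/2 = 8*pi**2: Σ a_n^2 = 8*pi**2/3.
Only odd n contribute, with a_n^2 = 256/(π^2 n^4), so Σ_{m≥1} 1/(2m-1)^4 = π^2·(8*pi**2/3)/256 = pi**4/96.

pi**4/96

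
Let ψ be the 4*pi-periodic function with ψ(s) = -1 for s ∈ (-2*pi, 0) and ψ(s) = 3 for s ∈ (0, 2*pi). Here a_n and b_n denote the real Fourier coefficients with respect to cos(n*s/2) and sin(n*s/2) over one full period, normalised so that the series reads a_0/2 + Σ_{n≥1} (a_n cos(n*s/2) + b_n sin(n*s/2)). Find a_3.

a_3 = (1/(2*pi)) ∫_{-2*pi}^{2*pi} ψ(s) cos(3*s/2) ds.
Split the integral at the breakpoints.
Directly, an antiderivative of (-1) cos(3*s/2) is -2*sin(3*s/2)/3; evaluating from -2*pi to 0: ∫_{-2*pi}^{0} (-1) cos(3*s/2) ds = (0) - (0) = 0.
Directly, an antiderivative of (3) cos(3*s/2) is 2*sin(3*s/2); evaluating from 0 to 2*pi: ∫_{0}^{2*pi} (3) cos(3*s/2) ds = (0) - (0) = 0.
Summing the pieces and multiplying by (1/(2*pi)) gives a_3 = 0.

0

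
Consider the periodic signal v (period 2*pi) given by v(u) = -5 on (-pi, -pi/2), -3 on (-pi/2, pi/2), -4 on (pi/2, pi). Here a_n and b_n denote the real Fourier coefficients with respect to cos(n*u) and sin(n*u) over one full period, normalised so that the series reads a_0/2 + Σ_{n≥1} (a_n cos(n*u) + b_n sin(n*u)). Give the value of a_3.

-1/pi

a_3 = 1/pi ∫_{-pi}^{pi} v(u) cos(3*u) du.
Split the integral at the breakpoints.
Directly, an antiderivative of (-5) cos(3*u) is -5*sin(3*u)/3; evaluating from -pi to -pi/2: ∫_{-pi}^{-pi/2} (-5) cos(3*u) du = (-5/3) - (0) = -5/3.
Directly, an antiderivative of (-3) cos(3*u) is -sin(3*u); evaluating from -pi/2 to pi/2: ∫_{-pi/2}^{pi/2} (-3) cos(3*u) du = (1) - (-1) = 2.
Directly, an antiderivative of (-4) cos(3*u) is -4*sin(3*u)/3; evaluating from pi/2 to pi: ∫_{pi/2}^{pi} (-4) cos(3*u) du = (0) - (4/3) = -4/3.
Summing the pieces and multiplying by (1/pi) gives a_3 = -1/pi.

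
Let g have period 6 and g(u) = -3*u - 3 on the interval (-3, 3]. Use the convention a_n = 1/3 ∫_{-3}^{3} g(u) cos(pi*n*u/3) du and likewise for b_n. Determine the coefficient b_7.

-18/(7*pi)

b_7 = 1/3 ∫_{-3}^{3} g(u) sin(7*pi*u/3) du.
Integrating by parts (boundary term plus one more integral), an antiderivative of (-3*u - 3) sin(7*pi*u/3) is 9*u*cos(7*pi*u/3)/(7*pi) - 27*sin(7*pi*u/3)/(49*pi**2) + 9*cos(7*pi*u/3)/(7*pi); evaluating from -3 to 3: ∫_{-3}^{3} (-3*u - 3) sin(7*pi*u/3) du = (-36/(7*pi)) - (18/(7*pi)) = -54/(7*pi).
Hence b_7 = (1/3)·(-54/(7*pi)) = -18/(7*pi).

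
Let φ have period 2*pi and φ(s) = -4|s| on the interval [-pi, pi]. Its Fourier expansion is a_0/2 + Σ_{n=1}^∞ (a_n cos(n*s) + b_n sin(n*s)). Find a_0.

-4*pi

a_0 = 1/pi ∫_{-pi}^{pi} φ(s) ds = 1/pi · (-4*pi**2) = -4*pi.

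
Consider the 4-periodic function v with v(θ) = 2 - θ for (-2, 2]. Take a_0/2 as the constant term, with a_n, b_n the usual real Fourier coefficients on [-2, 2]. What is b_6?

2/(3*pi)

b_6 = 1/2 ∫_{-2}^{2} v(θ) sin(3*pi*θ) dθ.
Integrating by parts (boundary term plus one more integral), an antiderivative of (2 - θ) sin(3*pi*θ) is θ*cos(3*pi*θ)/(3*pi) - sin(3*pi*θ)/(9*pi**2) - 2*cos(3*pi*θ)/(3*pi); evaluating from -2 to 2: ∫_{-2}^{2} (2 - θ) sin(3*pi*θ) dθ = (0) - (-4/(3*pi)) = 4/(3*pi).
Hence b_6 = (1/2)·(4/(3*pi)) = 2/(3*pi).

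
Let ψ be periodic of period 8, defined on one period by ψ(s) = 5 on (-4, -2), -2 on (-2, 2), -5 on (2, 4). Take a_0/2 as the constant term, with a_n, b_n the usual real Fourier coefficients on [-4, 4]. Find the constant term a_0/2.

-1

a_0 = 1/4 ∫_{-4}^{4} ψ(s) ds = 1/4 · (-8) = -2.
So the constant term a_0/2 = -1.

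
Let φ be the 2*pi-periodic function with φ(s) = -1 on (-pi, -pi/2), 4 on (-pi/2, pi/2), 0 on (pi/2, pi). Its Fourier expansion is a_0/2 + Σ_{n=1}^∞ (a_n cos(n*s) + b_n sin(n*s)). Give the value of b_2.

b_2 = 1/pi ∫_{-pi}^{pi} φ(s) sin(2*s) ds.
Split the integral at the breakpoints.
Directly, an antiderivative of (-1) sin(2*s) is cos(2*s)/2; evaluating from -pi to -pi/2: ∫_{-pi}^{-pi/2} (-1) sin(2*s) ds = (-1/2) - (1/2) = -1.
Directly, an antiderivative of (4) sin(2*s) is -2*cos(2*s); evaluating from -pi/2 to pi/2: ∫_{-pi/2}^{pi/2} (4) sin(2*s) ds = (2) - (2) = 0.
∫_{pi/2}^{pi} (0) sin(2*s) ds = 0.
Summing the pieces and multiplying by (1/pi) gives b_2 = -1/pi.

-1/pi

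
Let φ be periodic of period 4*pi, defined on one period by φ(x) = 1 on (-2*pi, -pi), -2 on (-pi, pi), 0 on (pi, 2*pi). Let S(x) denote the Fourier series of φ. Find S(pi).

-1

At x = pi the one-sided limits are φ(pi^-) = -2 and φ(pi^+) = 0.
By Dirichlet's theorem the series converges to their average, [(-2) + (0)]/2 = -1.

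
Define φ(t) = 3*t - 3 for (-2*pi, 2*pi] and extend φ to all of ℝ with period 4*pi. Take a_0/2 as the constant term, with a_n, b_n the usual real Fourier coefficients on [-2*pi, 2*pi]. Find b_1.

12

b_1 = (1/(2*pi)) ∫_{-2*pi}^{2*pi} φ(t) sin(t/2) dt.
Integrating by parts (boundary term plus one more integral), an antiderivative of (3*t - 3) sin(t/2) is -6*t*cos(t/2) + 12*sin(t/2) + 6*cos(t/2); evaluating from -2*pi to 2*pi: ∫_{-2*pi}^{2*pi} (3*t - 3) sin(t/2) dt = (-6 + 12*pi) - (-12*pi - 6) = 24*pi.
Hence b_1 = (1/(2*pi))·(24*pi) = 12.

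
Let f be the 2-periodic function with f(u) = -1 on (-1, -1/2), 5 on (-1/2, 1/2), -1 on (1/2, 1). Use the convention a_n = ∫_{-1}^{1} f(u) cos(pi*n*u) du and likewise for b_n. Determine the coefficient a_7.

-12/(7*pi)

a_7 = ∫_{-1}^{1} f(u) cos(7*pi*u) du.
f is even and cos(7*pi*u) is even, so the integrand is even and a_7 = 2 ∫_0^{1} f(u) cos(7*pi*u) du.
Split the integral at the breakpoints.
Directly, an antiderivative of (5) cos(7*pi*u) is 5*sin(7*pi*u)/(7*pi); evaluating from 0 to 1/2: ∫_{0}^{1/2} (5) cos(7*pi*u) du = (-5/(7*pi)) - (0) = -5/(7*pi).
Directly, an antiderivative of (-1) cos(7*pi*u) is -sin(7*pi*u)/(7*pi); evaluating from 1/2 to 1: ∫_{1/2}^{1} (-1) cos(7*pi*u) du = (0) - (1/(7*pi)) = -1/(7*pi).
Summing the pieces and multiplying by 2 gives a_7 = -12/(7*pi).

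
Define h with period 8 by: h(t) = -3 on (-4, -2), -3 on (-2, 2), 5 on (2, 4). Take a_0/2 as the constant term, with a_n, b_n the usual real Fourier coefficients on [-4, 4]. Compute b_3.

8/(3*pi)

b_3 = 1/4 ∫_{-4}^{4} h(t) sin(3*pi*t/4) dt.
Split the integral at the breakpoints.
Directly, an antiderivative of (-3) sin(3*pi*t/4) is 4*cos(3*pi*t/4)/pi; evaluating from -4 to -2: ∫_{-4}^{-2} (-3) sin(3*pi*t/4) dt = (0) - (-4/pi) = 4/pi.
Directly, an antiderivative of (-3) sin(3*pi*t/4) is 4*cos(3*pi*t/4)/pi; evaluating from -2 to 2: ∫_{-2}^{2} (-3) sin(3*pi*t/4) dt = (0) - (0) = 0.
Directly, an antiderivative of (5) sin(3*pi*t/4) is -20*cos(3*pi*t/4)/(3*pi); evaluating from 2 to 4: ∫_{2}^{4} (5) sin(3*pi*t/4) dt = (20/(3*pi)) - (0) = 20/(3*pi).
Summing the pieces and multiplying by (1/4) gives b_3 = 8/(3*pi).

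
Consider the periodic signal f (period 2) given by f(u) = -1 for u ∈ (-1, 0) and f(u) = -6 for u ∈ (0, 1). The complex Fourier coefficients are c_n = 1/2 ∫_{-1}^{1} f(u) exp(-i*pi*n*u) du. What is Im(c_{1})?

5/pi

Since f is real-valued, Im(c_{1}) = -1/2 ∫_{-1}^{1} f(u) sin(pi*u) du = -b_{1}/2.
Split the integral at the breakpoints.
Directly, an antiderivative of (-1) sin(pi*u) is cos(pi*u)/pi; evaluating from -1 to 0: ∫_{-1}^{0} (-1) sin(pi*u) du = (1/pi) - (-1/pi) = 2/pi.
Directly, an antiderivative of (-6) sin(pi*u) is 6*cos(pi*u)/pi; evaluating from 0 to 1: ∫_{0}^{1} (-6) sin(pi*u) du = (-6/pi) - (6/pi) = -12/pi.
So ∫_{-1}^{1} f(u) sin(pi*u) du = -10/pi.
Hence Im(c_{1}) = (-1/2)·(-10/pi) = 5/pi.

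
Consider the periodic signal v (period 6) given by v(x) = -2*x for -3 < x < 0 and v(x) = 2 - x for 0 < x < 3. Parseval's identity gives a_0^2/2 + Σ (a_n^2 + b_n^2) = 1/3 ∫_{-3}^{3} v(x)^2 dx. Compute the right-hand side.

13

1/3 ∫_{-3}^{3} v(x)^2 dx = 1/3 · (39) = 13.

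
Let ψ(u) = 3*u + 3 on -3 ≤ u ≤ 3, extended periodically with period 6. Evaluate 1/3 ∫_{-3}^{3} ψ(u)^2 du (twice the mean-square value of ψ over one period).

72

1/3 ∫_{-3}^{3} ψ(u)^2 du = 1/3 · (216) = 72.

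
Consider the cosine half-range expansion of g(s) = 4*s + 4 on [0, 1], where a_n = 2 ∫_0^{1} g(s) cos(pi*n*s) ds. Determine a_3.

-16/(9*pi**2)

a_3 = 2 ∫_0^{1} (4*s + 4) cos(3*pi*s) ds.
Integrating by parts (boundary term plus one more integral), an antiderivative of (4*s + 4) cos(3*pi*s) is 4*s*sin(3*pi*s)/(3*pi) + 4*sin(3*pi*s)/(3*pi) + 4*cos(3*pi*s)/(9*pi**2); evaluating from 0 to 1: ∫_{0}^{1} (4*s + 4) cos(3*pi*s) ds = (-4/(9*pi**2)) - (4/(9*pi**2)) = -8/(9*pi**2).
Hence a_3 = 2·(-8/(9*pi**2)) = -16/(9*pi**2).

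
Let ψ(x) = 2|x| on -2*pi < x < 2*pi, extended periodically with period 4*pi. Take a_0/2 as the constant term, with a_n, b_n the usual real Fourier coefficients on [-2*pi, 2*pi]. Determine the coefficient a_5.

a_5 = (1/(2*pi)) ∫_{-2*pi}^{2*pi} ψ(x) cos(5*x/2) dx.
ψ is even and cos(5*x/2) is even, so the integrand is even and a_5 = 1/pi ∫_0^{2*pi} ψ(x) cos(5*x/2) dx.
Integrating by parts (boundary term plus one more integral), an antiderivative of (2*x) cos(5*x/2) is 4*x*sin(5*x/2)/5 + 8*cos(5*x/2)/25; evaluating from 0 to 2*pi: ∫_{0}^{2*pi} (2*x) cos(5*x/2) dx = (-8/25) - (8/25) = -16/25.
Hence a_5 = (1/pi)·(-16/25) = -16/(25*pi).

-16/(25*pi)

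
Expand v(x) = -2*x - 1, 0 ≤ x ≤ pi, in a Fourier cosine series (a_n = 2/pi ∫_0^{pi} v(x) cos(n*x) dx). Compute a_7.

8/(49*pi)

a_7 = 2/pi ∫_0^{pi} (-2*x - 1) cos(7*x) dx.
Integrating by parts (boundary term plus one more integral), an antiderivative of (-2*x - 1) cos(7*x) is -2*x*sin(7*x)/7 - sin(7*x)/7 - 2*cos(7*x)/49; evaluating from 0 to pi: ∫_{0}^{pi} (-2*x - 1) cos(7*x) dx = (2/49) - (-2/49) = 4/49.
Hence a_7 = (2/pi)·(4/49) = 8/(49*pi).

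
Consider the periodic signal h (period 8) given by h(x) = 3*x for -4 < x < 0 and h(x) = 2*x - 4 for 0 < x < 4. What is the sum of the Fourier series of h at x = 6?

x = 6 differs from x = -2 by 1 full period(s), and the series is 8-periodic.
h is continuous at x = -2 with value -6, so the series converges to -6 there.

-6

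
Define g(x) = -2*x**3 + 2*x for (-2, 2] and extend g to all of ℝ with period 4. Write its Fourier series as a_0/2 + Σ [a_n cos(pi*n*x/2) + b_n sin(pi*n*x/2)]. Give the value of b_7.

24*(8 - 49*pi**2)/(343*pi**3)

b_7 = 1/2 ∫_{-2}^{2} g(x) sin(7*pi*x/2) dx.
g is odd and sin(7*pi*x/2) is odd, so the integrand is even and b_7 = ∫_0^{2} g(x) sin(7*pi*x/2) dx.
Integrating by parts three times (tabular method), an antiderivative of (-2*x**3 + 2*x) sin(7*pi*x/2) is 4*x**3*cos(7*pi*x/2)/(7*pi) - 24*x**2*sin(7*pi*x/2)/(49*pi**2) - 4*x*cos(7*pi*x/2)/(7*pi) - 96*x*cos(7*pi*x/2)/(343*pi**3) + 192*sin(7*pi*x/2)/(2401*pi**4) + 8*sin(7*pi*x/2)/(49*pi**2); evaluating from 0 to 2: ∫_{0}^{2} (-2*x**3 + 2*x) sin(7*pi*x/2) dx = (24*(8 - 49*pi**2)/(343*pi**3)) - (0) = 24*(8 - 49*pi**2)/(343*pi**3).
Hence b_7 = 24*(8 - 49*pi**2)/(343*pi**3).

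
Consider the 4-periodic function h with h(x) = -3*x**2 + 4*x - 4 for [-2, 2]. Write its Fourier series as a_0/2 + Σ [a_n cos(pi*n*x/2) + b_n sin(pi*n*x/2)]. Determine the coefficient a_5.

48/(25*pi**2)

a_5 = 1/2 ∫_{-2}^{2} h(x) cos(5*pi*x/2) dx.
Integrating by parts twice (tabular method), an antiderivative of (-3*x**2 + 4*x - 4) cos(5*pi*x/2) is -6*x**2*sin(5*pi*x/2)/(5*pi) + 8*x*sin(5*pi*x/2)/(5*pi) - 24*x*cos(5*pi*x/2)/(25*pi**2) - 8*sin(5*pi*x/2)/(5*pi) + 48*sin(5*pi*x/2)/(125*pi**3) + 16*cos(5*pi*x/2)/(25*pi**2); evaluating from -2 to 2: ∫_{-2}^{2} (-3*x**2 + 4*x - 4) cos(5*pi*x/2) dx = (32/(25*pi**2)) - (-64/(25*pi**2)) = 96/(25*pi**2).
Hence a_5 = (1/2)·(96/(25*pi**2)) = 48/(25*pi**2).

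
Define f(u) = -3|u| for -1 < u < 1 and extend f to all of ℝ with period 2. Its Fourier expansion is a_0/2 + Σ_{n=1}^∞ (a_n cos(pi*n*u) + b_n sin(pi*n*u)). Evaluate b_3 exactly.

b_3 = ∫_{-1}^{1} f(u) sin(3*pi*u) du.
f is even and sin(3*pi*u) is odd, so the integrand is odd over a symmetric interval and the integral vanishes.

0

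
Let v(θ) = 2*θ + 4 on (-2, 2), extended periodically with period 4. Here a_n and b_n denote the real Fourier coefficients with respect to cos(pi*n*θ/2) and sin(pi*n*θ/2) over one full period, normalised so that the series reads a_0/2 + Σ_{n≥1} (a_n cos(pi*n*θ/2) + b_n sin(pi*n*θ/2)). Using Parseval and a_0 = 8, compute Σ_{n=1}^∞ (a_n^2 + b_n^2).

Parseval: a_0^2/2 + Σ_{n≥1} (a_n^2+b_n^2) = 1/2 ∫_{-2}^{2} v(θ)^2 dθ = 128/3.
Subtract a_0^2/2 = 32: Σ (a_n^2+b_n^2) = 32/3.

32/3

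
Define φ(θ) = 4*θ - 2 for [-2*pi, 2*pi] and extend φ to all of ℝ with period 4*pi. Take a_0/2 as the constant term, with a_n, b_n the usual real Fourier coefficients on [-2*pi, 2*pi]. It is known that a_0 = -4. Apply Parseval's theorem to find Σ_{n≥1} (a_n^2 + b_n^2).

128*pi**2/3

Parseval: a_0^2/2 + Σ_{n≥1} (a_n^2+b_n^2) = (1/(2*pi)) ∫_{-2*pi}^{2*pi} φ(θ)^2 dθ = 8 + 128*pi**2/3.
Subtract a_0^2/2 = 8: Σ (a_n^2+b_n^2) = 128*pi**2/3.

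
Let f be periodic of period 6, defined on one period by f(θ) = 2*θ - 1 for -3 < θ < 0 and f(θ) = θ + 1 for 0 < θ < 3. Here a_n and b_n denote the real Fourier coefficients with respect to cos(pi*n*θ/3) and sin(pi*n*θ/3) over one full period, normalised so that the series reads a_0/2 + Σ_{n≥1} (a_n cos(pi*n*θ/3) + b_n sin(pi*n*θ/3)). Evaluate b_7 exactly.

13/(7*pi)

b_7 = 1/3 ∫_{-3}^{3} f(θ) sin(7*pi*θ/3) dθ.
Split the integral at the breakpoints.
Integrating by parts (boundary term plus one more integral), an antiderivative of (2*θ - 1) sin(7*pi*θ/3) is -6*θ*cos(7*pi*θ/3)/(7*pi) + 18*sin(7*pi*θ/3)/(49*pi**2) + 3*cos(7*pi*θ/3)/(7*pi); evaluating from -3 to 0: ∫_{-3}^{0} (2*θ - 1) sin(7*pi*θ/3) dθ = (3/(7*pi)) - (-3/pi) = 24/(7*pi).
Integrating by parts (boundary term plus one more integral), an antiderivative of (θ + 1) sin(7*pi*θ/3) is -3*θ*cos(7*pi*θ/3)/(7*pi) + 9*sin(7*pi*θ/3)/(49*pi**2) - 3*cos(7*pi*θ/3)/(7*pi); evaluating from 0 to 3: ∫_{0}^{3} (θ + 1) sin(7*pi*θ/3) dθ = (12/(7*pi)) - (-3/(7*pi)) = 15/(7*pi).
Summing the pieces and multiplying by (1/3) gives b_7 = 13/(7*pi).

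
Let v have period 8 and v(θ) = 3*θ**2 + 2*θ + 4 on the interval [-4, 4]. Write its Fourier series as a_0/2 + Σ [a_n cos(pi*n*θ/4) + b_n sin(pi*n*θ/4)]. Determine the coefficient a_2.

48/pi**2

a_2 = 1/4 ∫_{-4}^{4} v(θ) cos(pi*θ/2) dθ.
Integrating by parts twice (tabular method), an antiderivative of (3*θ**2 + 2*θ + 4) cos(pi*θ/2) is 6*θ**2*sin(pi*θ/2)/pi + 4*θ*sin(pi*θ/2)/pi + 24*θ*cos(pi*θ/2)/pi**2 - 48*sin(pi*θ/2)/pi**3 + 8*sin(pi*θ/2)/pi + 8*cos(pi*θ/2)/pi**2; evaluating from -4 to 4: ∫_{-4}^{4} (3*θ**2 + 2*θ + 4) cos(pi*θ/2) dθ = (104/pi**2) - (-88/pi**2) = 192/pi**2.
Hence a_2 = (1/4)·(192/pi**2) = 48/pi**2.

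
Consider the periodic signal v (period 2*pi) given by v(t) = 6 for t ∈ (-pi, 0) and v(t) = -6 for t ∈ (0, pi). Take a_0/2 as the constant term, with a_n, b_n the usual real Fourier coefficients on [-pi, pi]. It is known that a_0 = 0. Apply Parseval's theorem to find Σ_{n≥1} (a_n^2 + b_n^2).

72

Parseval: a_0^2/2 + Σ_{n≥1} (a_n^2+b_n^2) = 1/pi ∫_{-pi}^{pi} v(t)^2 dt = 72.
Subtract a_0^2/2 = 0: Σ (a_n^2+b_n^2) = 72.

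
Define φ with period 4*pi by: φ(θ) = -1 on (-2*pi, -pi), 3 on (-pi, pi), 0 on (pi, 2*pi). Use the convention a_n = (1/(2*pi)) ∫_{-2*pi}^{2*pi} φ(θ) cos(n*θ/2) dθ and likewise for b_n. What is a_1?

7/pi

a_1 = (1/(2*pi)) ∫_{-2*pi}^{2*pi} φ(θ) cos(θ/2) dθ.
Split the integral at the breakpoints.
Directly, an antiderivative of (-1) cos(θ/2) is -2*sin(θ/2); evaluating from -2*pi to -pi: ∫_{-2*pi}^{-pi} (-1) cos(θ/2) dθ = (2) - (0) = 2.
Directly, an antiderivative of (3) cos(θ/2) is 6*sin(θ/2); evaluating from -pi to pi: ∫_{-pi}^{pi} (3) cos(θ/2) dθ = (6) - (-6) = 12.
∫_{pi}^{2*pi} (0) cos(θ/2) dθ = 0.
Summing the pieces and multiplying by (1/(2*pi)) gives a_1 = 7/pi.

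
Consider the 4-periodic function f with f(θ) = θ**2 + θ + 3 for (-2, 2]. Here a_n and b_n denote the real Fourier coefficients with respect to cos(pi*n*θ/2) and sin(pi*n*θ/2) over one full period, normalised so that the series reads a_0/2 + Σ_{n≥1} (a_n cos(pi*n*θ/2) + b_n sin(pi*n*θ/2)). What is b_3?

4/(3*pi)

b_3 = 1/2 ∫_{-2}^{2} f(θ) sin(3*pi*θ/2) dθ.
Integrating by parts twice (tabular method), an antiderivative of (θ**2 + θ + 3) sin(3*pi*θ/2) is -2*θ**2*cos(3*pi*θ/2)/(3*pi) + 8*θ*sin(3*pi*θ/2)/(9*pi**2) - 2*θ*cos(3*pi*θ/2)/(3*pi) + 4*sin(3*pi*θ/2)/(9*pi**2) - 2*cos(3*pi*θ/2)/pi + 16*cos(3*pi*θ/2)/(27*pi**3); evaluating from -2 to 2: ∫_{-2}^{2} (θ**2 + θ + 3) sin(3*pi*θ/2) dθ = (-16/(27*pi**3) + 6/pi) - (2*(-8 + 45*pi**2)/(27*pi**3)) = 8/(3*pi).
Hence b_3 = (1/2)·(8/(3*pi)) = 4/(3*pi).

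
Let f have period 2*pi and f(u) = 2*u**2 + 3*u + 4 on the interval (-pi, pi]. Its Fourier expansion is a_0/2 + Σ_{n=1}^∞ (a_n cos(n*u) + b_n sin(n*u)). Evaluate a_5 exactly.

a_5 = 1/pi ∫_{-pi}^{pi} f(u) cos(5*u) du.
Integrating by parts twice (tabular method), an antiderivative of (2*u**2 + 3*u + 4) cos(5*u) is 2*u**2*sin(5*u)/5 + 3*u*sin(5*u)/5 + 4*u*cos(5*u)/25 + 96*sin(5*u)/125 + 3*cos(5*u)/25; evaluating from -pi to pi: ∫_{-pi}^{pi} (2*u**2 + 3*u + 4) cos(5*u) du = (-4*pi/25 - 3/25) - (-3/25 + 4*pi/25) = -8*pi/25.
Hence a_5 = (1/pi)·(-8*pi/25) = -8/25.

-8/25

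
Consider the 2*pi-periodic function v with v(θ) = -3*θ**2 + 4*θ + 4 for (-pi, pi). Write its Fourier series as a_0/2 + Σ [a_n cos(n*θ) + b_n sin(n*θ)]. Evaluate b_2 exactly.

-4

b_2 = 1/pi ∫_{-pi}^{pi} v(θ) sin(2*θ) dθ.
Integrating by parts twice (tabular method), an antiderivative of (-3*θ**2 + 4*θ + 4) sin(2*θ) is 3*θ**2*cos(2*θ)/2 - 3*θ*sin(2*θ)/2 - 2*θ*cos(2*θ) + sin(2*θ) - 11*cos(2*θ)/4; evaluating from -pi to pi: ∫_{-pi}^{pi} (-3*θ**2 + 4*θ + 4) sin(2*θ) dθ = (-2*pi - 11/4 + 3*pi**2/2) - (-11/4 + 2*pi + 3*pi**2/2) = -4*pi.
Hence b_2 = (1/pi)·(-4*pi) = -4.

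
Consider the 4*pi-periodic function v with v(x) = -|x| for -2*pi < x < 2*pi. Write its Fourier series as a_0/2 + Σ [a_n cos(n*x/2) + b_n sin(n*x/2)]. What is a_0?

-2*pi

a_0 = (1/(2*pi)) ∫_{-2*pi}^{2*pi} v(x) dx = (1/(2*pi)) · (-4*pi**2) = -2*pi.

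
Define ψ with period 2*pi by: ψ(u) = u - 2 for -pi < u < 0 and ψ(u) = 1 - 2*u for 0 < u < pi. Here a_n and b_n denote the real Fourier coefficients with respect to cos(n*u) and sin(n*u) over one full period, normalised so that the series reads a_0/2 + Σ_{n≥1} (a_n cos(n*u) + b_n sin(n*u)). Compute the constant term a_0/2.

-3*pi/4 - 1/2

a_0 = 1/pi ∫_{-pi}^{pi} ψ(u) du = 1/pi · (-pi*(2 + 3*pi)/2) = -3*pi/2 - 1.
So the constant term a_0/2 = -3*pi/4 - 1/2.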